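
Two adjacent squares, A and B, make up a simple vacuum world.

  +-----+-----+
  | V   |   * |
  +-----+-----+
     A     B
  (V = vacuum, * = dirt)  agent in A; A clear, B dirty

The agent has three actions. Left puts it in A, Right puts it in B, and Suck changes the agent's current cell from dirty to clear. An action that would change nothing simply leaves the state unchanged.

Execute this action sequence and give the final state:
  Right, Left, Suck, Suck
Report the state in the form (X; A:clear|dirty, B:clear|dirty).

1) do Right; now (B; A:clear, B:dirty)
2) do Left; now (A; A:clear, B:dirty)
3) do Suck; now (A; A:clear, B:dirty)
4) do Suck; now (A; A:clear, B:dirty)

(A; A:clear, B:dirty)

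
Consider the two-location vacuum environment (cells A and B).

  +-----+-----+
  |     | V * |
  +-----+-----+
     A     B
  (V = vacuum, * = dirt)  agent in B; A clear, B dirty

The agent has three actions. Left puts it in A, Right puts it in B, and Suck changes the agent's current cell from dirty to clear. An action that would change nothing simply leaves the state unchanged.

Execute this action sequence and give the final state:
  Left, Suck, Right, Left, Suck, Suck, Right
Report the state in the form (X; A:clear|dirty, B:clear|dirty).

(B; A:clear, B:dirty)

1) do Left; now (A; A:clear, B:dirty)
2) do Suck; now (A; A:clear, B:dirty)
3) do Right; now (B; A:clear, B:dirty)
4) do Left; now (A; A:clear, B:dirty)
5) do Suck; now (A; A:clear, B:dirty)
6) do Suck; now (A; A:clear, B:dirty)
7) do Right; now (B; A:clear, B:dirty)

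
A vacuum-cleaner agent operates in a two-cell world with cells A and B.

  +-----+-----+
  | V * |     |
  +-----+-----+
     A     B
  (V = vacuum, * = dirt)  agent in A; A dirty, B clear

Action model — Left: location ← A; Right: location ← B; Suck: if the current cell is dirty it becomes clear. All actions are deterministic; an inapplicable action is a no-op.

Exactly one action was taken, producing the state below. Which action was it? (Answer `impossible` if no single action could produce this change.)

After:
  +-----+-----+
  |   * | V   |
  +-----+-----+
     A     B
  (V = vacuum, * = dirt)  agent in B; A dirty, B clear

Right

try  Left: loc=A A=dirty B=clear
try Right: loc=B A=dirty B=clear  ← match
try  Suck: loc=A A=clear B=clear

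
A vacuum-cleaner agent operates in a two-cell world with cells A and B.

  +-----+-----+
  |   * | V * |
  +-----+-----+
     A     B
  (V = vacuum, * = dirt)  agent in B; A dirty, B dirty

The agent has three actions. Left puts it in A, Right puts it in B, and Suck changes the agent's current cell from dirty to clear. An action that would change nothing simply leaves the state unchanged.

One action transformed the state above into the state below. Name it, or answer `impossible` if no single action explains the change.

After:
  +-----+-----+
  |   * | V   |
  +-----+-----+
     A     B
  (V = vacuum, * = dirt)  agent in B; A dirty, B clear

Suck

try  Left: <A|dirty|dirty>
try Right: <B|dirty|dirty>
try  Suck: <B|dirty|clear>  ← match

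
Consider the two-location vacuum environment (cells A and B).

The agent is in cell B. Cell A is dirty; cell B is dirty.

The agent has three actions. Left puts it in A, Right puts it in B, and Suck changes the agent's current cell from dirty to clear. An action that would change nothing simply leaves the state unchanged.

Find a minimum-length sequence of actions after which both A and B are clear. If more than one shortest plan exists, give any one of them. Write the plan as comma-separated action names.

1) do Suck; now (B; A:dirty, B:clear)
2) do Left; now (A; A:dirty, B:clear)
3) do Suck; now (A; A:clear, B:clear)
min 3: Suck B + move + Suck A

Suck, Left, Suck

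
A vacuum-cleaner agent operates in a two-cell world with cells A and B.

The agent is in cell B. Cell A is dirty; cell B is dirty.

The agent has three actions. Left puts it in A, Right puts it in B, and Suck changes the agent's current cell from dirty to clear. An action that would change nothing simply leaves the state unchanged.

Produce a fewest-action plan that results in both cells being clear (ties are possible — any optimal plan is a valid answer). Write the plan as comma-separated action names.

1. Suck → in B — A dirty, B clear
2. Left → in A — A dirty, B clear
3. Suck → in A — A clear, B clear
min 3: Suck B + move + Suck A

Suck, Left, Suck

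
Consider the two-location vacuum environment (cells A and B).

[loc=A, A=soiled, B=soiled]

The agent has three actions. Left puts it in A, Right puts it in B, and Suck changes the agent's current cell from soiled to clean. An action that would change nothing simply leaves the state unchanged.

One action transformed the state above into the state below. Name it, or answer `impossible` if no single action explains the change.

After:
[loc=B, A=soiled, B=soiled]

Right

try  Left: in A — A soiled, B soiled
try Right: in B — A soiled, B soiled  ← match
try  Suck: in A — A clean, B soiled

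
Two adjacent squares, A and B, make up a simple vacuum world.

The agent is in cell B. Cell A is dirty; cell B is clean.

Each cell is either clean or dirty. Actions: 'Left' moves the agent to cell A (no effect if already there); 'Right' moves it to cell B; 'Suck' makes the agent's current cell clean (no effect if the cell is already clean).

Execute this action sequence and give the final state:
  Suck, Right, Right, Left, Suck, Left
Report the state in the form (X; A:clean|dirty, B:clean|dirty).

(A; A:clean, B:clean)

1. Suck → (B; A:dirty, B:clean)
2. Right → (B; A:dirty, B:clean)
3. Right → (B; A:dirty, B:clean)
4. Left → (A; A:dirty, B:clean)
5. Suck → (A; A:clean, B:clean)
6. Left → (A; A:clean, B:clean)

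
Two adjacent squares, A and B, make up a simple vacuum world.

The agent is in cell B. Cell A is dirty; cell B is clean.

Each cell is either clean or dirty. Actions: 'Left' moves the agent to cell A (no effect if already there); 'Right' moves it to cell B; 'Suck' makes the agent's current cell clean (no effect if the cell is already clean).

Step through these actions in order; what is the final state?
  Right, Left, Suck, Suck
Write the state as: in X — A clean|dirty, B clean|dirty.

in A — A clean, B clean

[1] after Right: in B — A dirty, B clean
[2] after Left: in A — A dirty, B clean
[3] after Suck: in A — A clean, B clean
[4] after Suck: in A — A clean, B clean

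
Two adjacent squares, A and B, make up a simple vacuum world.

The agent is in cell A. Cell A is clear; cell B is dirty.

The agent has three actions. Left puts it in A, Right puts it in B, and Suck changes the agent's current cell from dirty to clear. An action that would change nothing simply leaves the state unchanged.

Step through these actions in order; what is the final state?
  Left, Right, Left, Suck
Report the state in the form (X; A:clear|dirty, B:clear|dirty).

t=1 Left ⇒ (A; A:clear, B:dirty)
t=2 Right ⇒ (B; A:clear, B:dirty)
t=3 Left ⇒ (A; A:clear, B:dirty)
t=4 Suck ⇒ (A; A:clear, B:dirty)

(A; A:clear, B:dirty)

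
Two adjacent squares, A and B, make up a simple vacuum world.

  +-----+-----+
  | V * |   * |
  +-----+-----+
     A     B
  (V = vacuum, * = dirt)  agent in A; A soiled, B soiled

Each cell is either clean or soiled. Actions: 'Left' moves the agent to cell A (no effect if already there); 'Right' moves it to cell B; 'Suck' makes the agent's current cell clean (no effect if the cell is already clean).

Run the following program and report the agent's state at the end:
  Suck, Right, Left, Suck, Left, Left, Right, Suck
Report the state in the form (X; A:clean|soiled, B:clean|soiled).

(B; A:clean, B:clean)

[1] after Suck: (A; A:clean, B:soiled)
[2] after Right: (B; A:clean, B:soiled)
[3] after Left: (A; A:clean, B:soiled)
[4] after Suck: (A; A:clean, B:soiled)
[5] after Left: (A; A:clean, B:soiled)
[6] after Left: (A; A:clean, B:soiled)
[7] after Right: (B; A:clean, B:soiled)
[8] after Suck: (B; A:clean, B:clean)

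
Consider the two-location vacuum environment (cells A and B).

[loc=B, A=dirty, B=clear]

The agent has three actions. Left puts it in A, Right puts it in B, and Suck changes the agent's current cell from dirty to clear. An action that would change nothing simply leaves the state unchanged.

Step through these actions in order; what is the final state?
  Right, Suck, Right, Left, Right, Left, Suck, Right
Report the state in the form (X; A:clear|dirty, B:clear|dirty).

(B; A:clear, B:clear)

1. Right → (B; A:dirty, B:clear)
2. Suck → (B; A:dirty, B:clear)
3. Right → (B; A:dirty, B:clear)
4. Left → (A; A:dirty, B:clear)
5. Right → (B; A:dirty, B:clear)
6. Left → (A; A:dirty, B:clear)
7. Suck → (A; A:clear, B:clear)
8. Right → (B; A:clear, B:clear)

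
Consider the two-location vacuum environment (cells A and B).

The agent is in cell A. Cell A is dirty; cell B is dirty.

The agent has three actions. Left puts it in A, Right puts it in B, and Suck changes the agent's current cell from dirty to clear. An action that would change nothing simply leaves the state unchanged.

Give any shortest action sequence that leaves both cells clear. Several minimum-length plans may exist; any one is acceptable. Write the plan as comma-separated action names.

t=1 Suck ⇒ loc=A A=clear B=dirty
t=2 Right ⇒ loc=B A=clear B=dirty
t=3 Suck ⇒ loc=B A=clear B=clear
min 3: Suck A + move + Suck B

Suck, Right, Suck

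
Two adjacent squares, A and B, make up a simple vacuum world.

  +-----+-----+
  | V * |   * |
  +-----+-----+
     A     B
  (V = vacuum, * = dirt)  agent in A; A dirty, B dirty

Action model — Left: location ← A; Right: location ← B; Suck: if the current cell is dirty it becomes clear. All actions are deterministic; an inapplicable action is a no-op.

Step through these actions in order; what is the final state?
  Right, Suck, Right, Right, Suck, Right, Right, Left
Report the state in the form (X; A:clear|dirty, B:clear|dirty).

(A; A:dirty, B:clear)

1. Right → (B; A:dirty, B:dirty)
2. Suck → (B; A:dirty, B:clear)
3. Right → (B; A:dirty, B:clear)
4. Right → (B; A:dirty, B:clear)
5. Suck → (B; A:dirty, B:clear)
6. Right → (B; A:dirty, B:clear)
7. Right → (B; A:dirty, B:clear)
8. Left → (A; A:dirty, B:clear)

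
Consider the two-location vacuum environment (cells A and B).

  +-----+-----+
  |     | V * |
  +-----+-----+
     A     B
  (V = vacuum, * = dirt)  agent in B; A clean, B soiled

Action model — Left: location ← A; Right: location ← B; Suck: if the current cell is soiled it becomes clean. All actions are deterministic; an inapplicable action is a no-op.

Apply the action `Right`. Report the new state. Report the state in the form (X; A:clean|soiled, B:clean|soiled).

start: (B; A:clean, B:soiled)
step 1/1 (Right): (B; A:clean, B:soiled)

(B; A:clean, B:soiled)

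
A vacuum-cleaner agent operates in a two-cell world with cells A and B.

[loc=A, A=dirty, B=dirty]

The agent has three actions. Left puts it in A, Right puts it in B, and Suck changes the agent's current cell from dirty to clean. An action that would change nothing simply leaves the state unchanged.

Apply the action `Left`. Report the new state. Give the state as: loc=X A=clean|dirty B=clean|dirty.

loc=A A=dirty B=dirty

start: loc=A A=dirty B=dirty
step 1/1 (Left): loc=A A=dirty B=dirty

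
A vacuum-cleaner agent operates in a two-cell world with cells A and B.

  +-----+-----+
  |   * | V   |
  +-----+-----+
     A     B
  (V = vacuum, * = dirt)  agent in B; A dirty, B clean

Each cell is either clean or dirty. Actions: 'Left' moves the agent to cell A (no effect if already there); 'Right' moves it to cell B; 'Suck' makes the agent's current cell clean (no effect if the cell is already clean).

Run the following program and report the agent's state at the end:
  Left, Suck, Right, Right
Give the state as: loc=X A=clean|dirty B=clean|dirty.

loc=B A=clean B=clean

1) do Left; now loc=A A=dirty B=clean
2) do Suck; now loc=A A=clean B=clean
3) do Right; now loc=B A=clean B=clean
4) do Right; now loc=B A=clean B=clean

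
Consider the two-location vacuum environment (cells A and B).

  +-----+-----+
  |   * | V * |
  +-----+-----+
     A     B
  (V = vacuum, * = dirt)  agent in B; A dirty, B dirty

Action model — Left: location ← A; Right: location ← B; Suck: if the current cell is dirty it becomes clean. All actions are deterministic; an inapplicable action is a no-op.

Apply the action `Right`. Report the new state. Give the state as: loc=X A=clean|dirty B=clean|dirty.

loc=B A=dirty B=dirty

start: loc=B A=dirty B=dirty
1) do Right; now loc=B A=dirty B=dirty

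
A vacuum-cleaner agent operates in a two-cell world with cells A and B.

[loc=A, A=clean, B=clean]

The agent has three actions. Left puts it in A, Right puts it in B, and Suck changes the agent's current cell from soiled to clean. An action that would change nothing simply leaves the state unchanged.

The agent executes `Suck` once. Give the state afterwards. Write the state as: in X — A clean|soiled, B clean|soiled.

in A — A clean, B clean

start: in A — A clean, B clean
1. Suck → in A — A clean, B clean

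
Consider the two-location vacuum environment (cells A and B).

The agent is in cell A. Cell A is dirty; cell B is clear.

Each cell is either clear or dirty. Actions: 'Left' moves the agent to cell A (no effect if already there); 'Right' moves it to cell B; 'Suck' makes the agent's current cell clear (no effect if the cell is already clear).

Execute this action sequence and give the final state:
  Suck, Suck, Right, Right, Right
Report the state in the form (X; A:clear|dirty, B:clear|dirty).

1) do Suck; now (A; A:clear, B:clear)
2) do Suck; now (A; A:clear, B:clear)
3) do Right; now (B; A:clear, B:clear)
4) do Right; now (B; A:clear, B:clear)
5) do Right; now (B; A:clear, B:clear)

(B; A:clear, B:clear)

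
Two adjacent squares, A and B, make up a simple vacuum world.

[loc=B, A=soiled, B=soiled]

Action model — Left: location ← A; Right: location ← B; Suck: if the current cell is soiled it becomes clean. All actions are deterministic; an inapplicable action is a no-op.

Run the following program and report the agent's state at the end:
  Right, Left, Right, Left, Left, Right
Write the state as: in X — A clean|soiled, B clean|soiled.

in B — A soiled, B soiled

Right (#1): in B — A soiled, B soiled
Left (#2): in A — A soiled, B soiled
Right (#3): in B — A soiled, B soiled
Left (#4): in A — A soiled, B soiled
Left (#5): in A — A soiled, B soiled
Right (#6): in B — A soiled, B soiled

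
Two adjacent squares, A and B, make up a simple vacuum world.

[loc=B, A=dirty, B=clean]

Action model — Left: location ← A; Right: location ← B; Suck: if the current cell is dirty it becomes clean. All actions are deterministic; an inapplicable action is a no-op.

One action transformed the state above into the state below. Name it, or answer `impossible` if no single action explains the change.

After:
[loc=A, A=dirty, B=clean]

try  Left: <A|dirty|clean>  ← match
try Right: <B|dirty|clean>
try  Suck: <B|dirty|clean>

Left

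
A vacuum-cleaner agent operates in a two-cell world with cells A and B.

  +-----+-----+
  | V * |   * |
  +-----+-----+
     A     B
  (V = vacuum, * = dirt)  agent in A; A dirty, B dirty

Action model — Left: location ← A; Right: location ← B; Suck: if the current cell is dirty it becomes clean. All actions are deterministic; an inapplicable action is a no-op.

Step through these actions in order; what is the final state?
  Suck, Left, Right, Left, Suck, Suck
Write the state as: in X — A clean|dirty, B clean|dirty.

in A — A clean, B dirty

Suck (#1): in A — A clean, B dirty
Left (#2): in A — A clean, B dirty
Right (#3): in B — A clean, B dirty
Left (#4): in A — A clean, B dirty
Suck (#5): in A — A clean, B dirty
Suck (#6): in A — A clean, B dirty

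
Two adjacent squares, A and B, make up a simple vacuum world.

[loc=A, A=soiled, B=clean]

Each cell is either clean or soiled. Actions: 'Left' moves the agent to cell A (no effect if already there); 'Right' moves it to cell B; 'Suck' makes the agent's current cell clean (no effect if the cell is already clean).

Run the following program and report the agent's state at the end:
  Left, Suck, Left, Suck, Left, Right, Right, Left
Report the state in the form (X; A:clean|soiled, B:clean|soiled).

1) do Left; now (A; A:soiled, B:clean)
2) do Suck; now (A; A:clean, B:clean)
3) do Left; now (A; A:clean, B:clean)
4) do Suck; now (A; A:clean, B:clean)
5) do Left; now (A; A:clean, B:clean)
6) do Right; now (B; A:clean, B:clean)
7) do Right; now (B; A:clean, B:clean)
8) do Left; now (A; A:clean, B:clean)

(A; A:clean, B:clean)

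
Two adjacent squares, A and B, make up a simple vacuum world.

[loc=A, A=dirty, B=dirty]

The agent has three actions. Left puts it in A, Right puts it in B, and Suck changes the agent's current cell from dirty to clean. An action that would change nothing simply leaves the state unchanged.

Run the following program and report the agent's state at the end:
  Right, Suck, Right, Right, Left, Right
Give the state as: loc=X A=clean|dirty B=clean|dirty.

Right (#1): loc=B A=dirty B=dirty
Suck (#2): loc=B A=dirty B=clean
Right (#3): loc=B A=dirty B=clean
Right (#4): loc=B A=dirty B=clean
Left (#5): loc=A A=dirty B=clean
Right (#6): loc=B A=dirty B=clean

loc=B A=dirty B=clean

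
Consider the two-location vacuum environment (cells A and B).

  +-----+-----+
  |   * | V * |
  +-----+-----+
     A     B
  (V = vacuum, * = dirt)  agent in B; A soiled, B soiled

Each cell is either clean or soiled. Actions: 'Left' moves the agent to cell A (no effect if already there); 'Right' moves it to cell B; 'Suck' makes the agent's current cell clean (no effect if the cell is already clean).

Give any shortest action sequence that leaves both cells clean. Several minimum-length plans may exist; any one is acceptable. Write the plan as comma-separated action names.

Suck, Left, Suck

step 1/3 (Suck): <B|soiled|clean>
step 2/3 (Left): <A|soiled|clean>
step 3/3 (Suck): <A|clean|clean>
min 3: Suck B + move + Suck A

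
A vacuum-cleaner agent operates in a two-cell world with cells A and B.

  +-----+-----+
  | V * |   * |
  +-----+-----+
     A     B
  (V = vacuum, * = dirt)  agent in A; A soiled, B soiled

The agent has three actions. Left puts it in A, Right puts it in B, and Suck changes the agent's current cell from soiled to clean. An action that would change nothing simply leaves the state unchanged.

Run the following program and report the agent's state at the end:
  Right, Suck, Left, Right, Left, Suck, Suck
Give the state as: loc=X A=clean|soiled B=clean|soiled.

loc=A A=clean B=clean

1) do Right; now loc=B A=soiled B=soiled
2) do Suck; now loc=B A=soiled B=clean
3) do Left; now loc=A A=soiled B=clean
4) do Right; now loc=B A=soiled B=clean
5) do Left; now loc=A A=soiled B=clean
6) do Suck; now loc=A A=clean B=clean
7) do Suck; now loc=A A=clean B=clean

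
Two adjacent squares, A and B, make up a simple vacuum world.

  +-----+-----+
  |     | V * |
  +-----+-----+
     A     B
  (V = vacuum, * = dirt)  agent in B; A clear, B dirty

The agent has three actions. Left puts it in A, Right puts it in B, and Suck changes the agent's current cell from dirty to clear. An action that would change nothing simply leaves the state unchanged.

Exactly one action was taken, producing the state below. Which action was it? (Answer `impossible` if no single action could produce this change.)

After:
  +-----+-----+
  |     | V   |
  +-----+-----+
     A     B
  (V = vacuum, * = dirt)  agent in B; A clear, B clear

try  Left: loc=A A=clear B=dirty
try Right: loc=B A=clear B=dirty
try  Suck: loc=B A=clear B=clear  ← match

Suck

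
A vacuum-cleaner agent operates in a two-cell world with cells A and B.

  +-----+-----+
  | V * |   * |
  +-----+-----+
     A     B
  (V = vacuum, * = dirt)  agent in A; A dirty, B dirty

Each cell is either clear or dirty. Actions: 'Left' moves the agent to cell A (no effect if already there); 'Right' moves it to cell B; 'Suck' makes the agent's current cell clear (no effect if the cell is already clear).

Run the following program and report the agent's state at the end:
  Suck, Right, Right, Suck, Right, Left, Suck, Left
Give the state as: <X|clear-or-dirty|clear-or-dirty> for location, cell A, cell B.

<A|clear|clear>

step 1/8 (Suck): <A|clear|dirty>
step 2/8 (Right): <B|clear|dirty>
step 3/8 (Right): <B|clear|dirty>
step 4/8 (Suck): <B|clear|clear>
step 5/8 (Right): <B|clear|clear>
step 6/8 (Left): <A|clear|clear>
step 7/8 (Suck): <A|clear|clear>
step 8/8 (Left): <A|clear|clear>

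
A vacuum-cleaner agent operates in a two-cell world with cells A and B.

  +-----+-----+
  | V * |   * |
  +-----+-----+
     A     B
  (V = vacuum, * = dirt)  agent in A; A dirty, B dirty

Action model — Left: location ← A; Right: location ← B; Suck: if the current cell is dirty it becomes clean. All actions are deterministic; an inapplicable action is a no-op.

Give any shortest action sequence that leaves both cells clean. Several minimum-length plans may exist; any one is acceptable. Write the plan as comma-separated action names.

1) do Suck; now in A — A clean, B dirty
2) do Right; now in B — A clean, B dirty
3) do Suck; now in B — A clean, B clean
min 3: Suck A + move + Suck B

Suck, Right, Suck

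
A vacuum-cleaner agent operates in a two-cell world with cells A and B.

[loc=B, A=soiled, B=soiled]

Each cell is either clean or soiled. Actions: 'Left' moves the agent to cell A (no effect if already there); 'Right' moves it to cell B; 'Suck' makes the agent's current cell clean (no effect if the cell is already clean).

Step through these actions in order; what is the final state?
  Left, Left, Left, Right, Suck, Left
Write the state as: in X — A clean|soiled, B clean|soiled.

in A — A soiled, B clean

t=1 Left ⇒ in A — A soiled, B soiled
t=2 Left ⇒ in A — A soiled, B soiled
t=3 Left ⇒ in A — A soiled, B soiled
t=4 Right ⇒ in B — A soiled, B soiled
t=5 Suck ⇒ in B — A soiled, B clean
t=6 Left ⇒ in A — A soiled, B clean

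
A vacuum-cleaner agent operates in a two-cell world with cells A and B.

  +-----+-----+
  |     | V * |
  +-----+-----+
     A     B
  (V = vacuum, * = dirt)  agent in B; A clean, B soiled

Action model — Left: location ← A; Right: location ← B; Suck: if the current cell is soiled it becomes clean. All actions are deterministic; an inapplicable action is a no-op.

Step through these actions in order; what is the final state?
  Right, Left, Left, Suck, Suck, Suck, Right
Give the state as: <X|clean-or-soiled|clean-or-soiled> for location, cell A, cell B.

<B|clean|soiled>

[1] after Right: <B|clean|soiled>
[2] after Left: <A|clean|soiled>
[3] after Left: <A|clean|soiled>
[4] after Suck: <A|clean|soiled>
[5] after Suck: <A|clean|soiled>
[6] after Suck: <A|clean|soiled>
[7] after Right: <B|clean|soiled>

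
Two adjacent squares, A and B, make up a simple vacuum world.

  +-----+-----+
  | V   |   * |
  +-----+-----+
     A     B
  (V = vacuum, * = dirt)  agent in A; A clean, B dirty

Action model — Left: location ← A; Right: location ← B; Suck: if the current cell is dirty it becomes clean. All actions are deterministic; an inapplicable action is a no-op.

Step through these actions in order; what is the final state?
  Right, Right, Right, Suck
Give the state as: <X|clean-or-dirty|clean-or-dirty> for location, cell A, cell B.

1. Right → <B|clean|dirty>
2. Right → <B|clean|dirty>
3. Right → <B|clean|dirty>
4. Suck → <B|clean|clean>

<B|clean|clean>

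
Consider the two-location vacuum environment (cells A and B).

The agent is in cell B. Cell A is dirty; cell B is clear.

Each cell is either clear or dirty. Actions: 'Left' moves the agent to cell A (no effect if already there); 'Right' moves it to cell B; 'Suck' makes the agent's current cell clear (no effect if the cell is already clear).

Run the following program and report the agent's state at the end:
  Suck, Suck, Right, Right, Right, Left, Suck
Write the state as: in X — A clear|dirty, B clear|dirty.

step 1/7 (Suck): in B — A dirty, B clear
step 2/7 (Suck): in B — A dirty, B clear
step 3/7 (Right): in B — A dirty, B clear
step 4/7 (Right): in B — A dirty, B clear
step 5/7 (Right): in B — A dirty, B clear
step 6/7 (Left): in A — A dirty, B clear
step 7/7 (Suck): in A — A clear, B clear

in A — A clear, B clear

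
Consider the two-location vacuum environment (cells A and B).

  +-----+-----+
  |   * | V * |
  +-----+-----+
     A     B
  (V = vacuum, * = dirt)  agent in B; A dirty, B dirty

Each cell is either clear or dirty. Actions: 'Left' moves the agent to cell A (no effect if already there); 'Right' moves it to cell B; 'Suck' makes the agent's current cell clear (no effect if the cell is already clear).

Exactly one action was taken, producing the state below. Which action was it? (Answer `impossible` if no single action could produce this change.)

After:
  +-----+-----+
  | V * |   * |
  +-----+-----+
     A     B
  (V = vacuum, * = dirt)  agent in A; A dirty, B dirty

try  Left: in A — A dirty, B dirty  ← match
try Right: in B — A dirty, B dirty
try  Suck: in B — A dirty, B clear

Left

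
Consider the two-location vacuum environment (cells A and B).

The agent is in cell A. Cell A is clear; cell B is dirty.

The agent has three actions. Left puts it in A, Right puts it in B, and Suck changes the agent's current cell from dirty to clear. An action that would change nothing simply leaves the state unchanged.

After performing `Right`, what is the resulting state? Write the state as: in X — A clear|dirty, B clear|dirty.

in B — A clear, B dirty

start: in A — A clear, B dirty
[1] after Right: in B — A clear, B dirty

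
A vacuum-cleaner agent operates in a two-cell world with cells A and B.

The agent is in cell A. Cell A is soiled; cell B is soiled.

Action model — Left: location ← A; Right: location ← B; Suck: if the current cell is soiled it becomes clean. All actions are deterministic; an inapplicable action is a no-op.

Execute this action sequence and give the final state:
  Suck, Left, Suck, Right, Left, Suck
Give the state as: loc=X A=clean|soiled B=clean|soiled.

step 1/6 (Suck): loc=A A=clean B=soiled
step 2/6 (Left): loc=A A=clean B=soiled
step 3/6 (Suck): loc=A A=clean B=soiled
step 4/6 (Right): loc=B A=clean B=soiled
step 5/6 (Left): loc=A A=clean B=soiled
step 6/6 (Suck): loc=A A=clean B=soiled

loc=A A=clean B=soiled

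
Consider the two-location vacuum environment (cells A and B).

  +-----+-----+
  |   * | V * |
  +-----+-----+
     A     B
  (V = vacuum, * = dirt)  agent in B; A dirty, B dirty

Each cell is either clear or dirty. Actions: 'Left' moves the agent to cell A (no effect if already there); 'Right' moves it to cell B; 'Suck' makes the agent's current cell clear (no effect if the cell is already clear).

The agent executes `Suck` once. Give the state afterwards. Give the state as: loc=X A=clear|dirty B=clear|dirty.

start: loc=B A=dirty B=dirty
1. Suck → loc=B A=dirty B=clear

loc=B A=dirty B=clear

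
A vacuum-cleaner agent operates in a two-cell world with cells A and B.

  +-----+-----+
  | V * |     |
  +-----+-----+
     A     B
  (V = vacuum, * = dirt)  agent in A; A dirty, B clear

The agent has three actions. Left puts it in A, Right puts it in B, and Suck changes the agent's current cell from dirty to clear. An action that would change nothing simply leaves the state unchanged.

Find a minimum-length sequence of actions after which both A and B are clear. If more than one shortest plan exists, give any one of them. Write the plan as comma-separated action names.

t=1 Suck ⇒ <A|clear|clear>
min 1: A is dirty, one Suck

Suck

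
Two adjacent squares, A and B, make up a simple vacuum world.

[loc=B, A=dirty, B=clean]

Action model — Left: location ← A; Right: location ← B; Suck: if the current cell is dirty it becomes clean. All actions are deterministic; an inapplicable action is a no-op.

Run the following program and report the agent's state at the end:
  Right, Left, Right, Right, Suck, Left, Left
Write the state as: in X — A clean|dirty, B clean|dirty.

[1] after Right: in B — A dirty, B clean
[2] after Left: in A — A dirty, B clean
[3] after Right: in B — A dirty, B clean
[4] after Right: in B — A dirty, B clean
[5] after Suck: in B — A dirty, B clean
[6] after Left: in A — A dirty, B clean
[7] after Left: in A — A dirty, B clean

in A — A dirty, B clean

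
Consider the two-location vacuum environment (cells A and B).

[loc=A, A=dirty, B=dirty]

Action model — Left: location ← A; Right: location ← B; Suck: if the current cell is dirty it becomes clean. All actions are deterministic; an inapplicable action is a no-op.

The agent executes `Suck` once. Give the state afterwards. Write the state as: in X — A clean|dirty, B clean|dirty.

in A — A clean, B dirty

start: in A — A dirty, B dirty
[1] after Suck: in A — A clean, B dirty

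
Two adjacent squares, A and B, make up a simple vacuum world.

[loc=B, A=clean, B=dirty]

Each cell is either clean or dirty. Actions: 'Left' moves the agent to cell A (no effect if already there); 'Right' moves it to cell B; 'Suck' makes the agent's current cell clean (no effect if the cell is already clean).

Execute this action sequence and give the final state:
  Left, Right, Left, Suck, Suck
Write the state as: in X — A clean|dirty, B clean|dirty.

1. Left → in A — A clean, B dirty
2. Right → in B — A clean, B dirty
3. Left → in A — A clean, B dirty
4. Suck → in A — A clean, B dirty
5. Suck → in A — A clean, B dirty

in A — A clean, B dirty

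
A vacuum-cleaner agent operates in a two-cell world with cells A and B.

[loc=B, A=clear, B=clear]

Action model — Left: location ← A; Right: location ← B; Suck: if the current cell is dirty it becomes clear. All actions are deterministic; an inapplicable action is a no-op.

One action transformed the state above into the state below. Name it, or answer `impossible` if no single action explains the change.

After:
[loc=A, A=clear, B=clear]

try  Left: (A; A:clear, B:clear)  ← match
try Right: (B; A:clear, B:clear)
try  Suck: (B; A:clear, B:clear)

Left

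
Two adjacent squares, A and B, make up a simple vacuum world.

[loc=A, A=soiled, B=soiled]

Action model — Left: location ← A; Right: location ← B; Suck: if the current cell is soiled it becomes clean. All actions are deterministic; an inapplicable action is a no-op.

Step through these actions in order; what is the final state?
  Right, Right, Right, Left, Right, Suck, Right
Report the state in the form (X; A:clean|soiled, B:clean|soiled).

t=1 Right ⇒ (B; A:soiled, B:soiled)
t=2 Right ⇒ (B; A:soiled, B:soiled)
t=3 Right ⇒ (B; A:soiled, B:soiled)
t=4 Left ⇒ (A; A:soiled, B:soiled)
t=5 Right ⇒ (B; A:soiled, B:soiled)
t=6 Suck ⇒ (B; A:soiled, B:clean)
t=7 Right ⇒ (B; A:soiled, B:clean)

(B; A:soiled, B:clean)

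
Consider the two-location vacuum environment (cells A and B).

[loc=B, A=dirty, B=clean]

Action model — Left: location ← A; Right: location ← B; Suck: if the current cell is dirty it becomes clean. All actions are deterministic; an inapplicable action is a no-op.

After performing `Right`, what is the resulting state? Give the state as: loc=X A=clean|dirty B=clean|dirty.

start: loc=B A=dirty B=clean
t=1 Right ⇒ loc=B A=dirty B=clean

loc=B A=dirty B=clean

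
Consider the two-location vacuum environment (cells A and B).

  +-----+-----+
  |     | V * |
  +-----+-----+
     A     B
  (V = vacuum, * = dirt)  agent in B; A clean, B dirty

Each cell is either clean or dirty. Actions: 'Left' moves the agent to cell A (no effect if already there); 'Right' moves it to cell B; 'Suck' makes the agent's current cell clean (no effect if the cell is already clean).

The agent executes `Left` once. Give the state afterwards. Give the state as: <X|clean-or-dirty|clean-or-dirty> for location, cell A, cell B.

<A|clean|dirty>

start: <B|clean|dirty>
1) do Left; now <A|clean|dirty>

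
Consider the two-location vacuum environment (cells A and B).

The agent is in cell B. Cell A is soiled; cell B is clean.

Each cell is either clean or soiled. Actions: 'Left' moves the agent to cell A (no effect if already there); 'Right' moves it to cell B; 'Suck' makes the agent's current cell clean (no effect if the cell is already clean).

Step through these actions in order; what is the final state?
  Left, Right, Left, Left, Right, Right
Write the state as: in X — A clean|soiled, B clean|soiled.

in B — A soiled, B clean

1. Left → in A — A soiled, B clean
2. Right → in B — A soiled, B clean
3. Left → in A — A soiled, B clean
4. Left → in A — A soiled, B clean
5. Right → in B — A soiled, B clean
6. Right → in B — A soiled, B clean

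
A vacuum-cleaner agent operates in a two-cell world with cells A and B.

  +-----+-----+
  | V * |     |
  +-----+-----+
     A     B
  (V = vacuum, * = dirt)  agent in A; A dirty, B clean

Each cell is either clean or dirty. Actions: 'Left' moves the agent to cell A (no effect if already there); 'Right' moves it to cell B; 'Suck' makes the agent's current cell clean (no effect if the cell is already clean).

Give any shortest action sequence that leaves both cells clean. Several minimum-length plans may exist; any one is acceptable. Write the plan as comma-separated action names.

t=1 Suck ⇒ (A; A:clean, B:clean)
min 1: A is dirty, one Suck

Suck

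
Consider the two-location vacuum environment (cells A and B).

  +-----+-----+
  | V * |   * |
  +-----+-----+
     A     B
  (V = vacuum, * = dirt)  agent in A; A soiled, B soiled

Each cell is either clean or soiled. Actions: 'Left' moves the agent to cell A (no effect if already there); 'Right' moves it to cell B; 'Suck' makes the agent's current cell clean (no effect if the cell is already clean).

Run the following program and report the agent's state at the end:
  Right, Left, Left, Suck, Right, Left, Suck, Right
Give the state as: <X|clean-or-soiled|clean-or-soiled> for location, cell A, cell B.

<B|clean|soiled>

step 1/8 (Right): <B|soiled|soiled>
step 2/8 (Left): <A|soiled|soiled>
step 3/8 (Left): <A|soiled|soiled>
step 4/8 (Suck): <A|clean|soiled>
step 5/8 (Right): <B|clean|soiled>
step 6/8 (Left): <A|clean|soiled>
step 7/8 (Suck): <A|clean|soiled>
step 8/8 (Right): <B|clean|soiled>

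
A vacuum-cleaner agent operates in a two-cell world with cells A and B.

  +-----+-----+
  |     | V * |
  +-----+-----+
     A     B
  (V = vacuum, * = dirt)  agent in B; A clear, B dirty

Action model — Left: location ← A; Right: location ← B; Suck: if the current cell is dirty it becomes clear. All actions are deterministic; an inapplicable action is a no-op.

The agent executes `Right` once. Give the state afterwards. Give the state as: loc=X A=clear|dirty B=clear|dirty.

loc=B A=clear B=dirty

start: loc=B A=clear B=dirty
1. Right → loc=B A=clear B=dirty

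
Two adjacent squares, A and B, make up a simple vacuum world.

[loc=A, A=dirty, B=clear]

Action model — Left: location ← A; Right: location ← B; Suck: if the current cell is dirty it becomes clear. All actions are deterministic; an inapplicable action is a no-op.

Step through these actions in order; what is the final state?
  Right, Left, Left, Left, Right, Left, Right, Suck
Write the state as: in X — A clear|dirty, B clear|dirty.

in B — A dirty, B clear

[1] after Right: in B — A dirty, B clear
[2] after Left: in A — A dirty, B clear
[3] after Left: in A — A dirty, B clear
[4] after Left: in A — A dirty, B clear
[5] after Right: in B — A dirty, B clear
[6] after Left: in A — A dirty, B clear
[7] after Right: in B — A dirty, B clear
[8] after Suck: in B — A dirty, B clear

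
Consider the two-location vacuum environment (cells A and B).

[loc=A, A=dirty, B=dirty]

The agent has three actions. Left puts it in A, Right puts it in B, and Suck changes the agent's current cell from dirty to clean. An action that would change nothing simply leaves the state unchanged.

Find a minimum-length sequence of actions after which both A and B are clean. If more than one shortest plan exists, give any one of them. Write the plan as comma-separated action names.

1. Suck → (A; A:clean, B:dirty)
2. Right → (B; A:clean, B:dirty)
3. Suck → (B; A:clean, B:clean)
min 3: Suck A + move + Suck B

Suck, Right, Suck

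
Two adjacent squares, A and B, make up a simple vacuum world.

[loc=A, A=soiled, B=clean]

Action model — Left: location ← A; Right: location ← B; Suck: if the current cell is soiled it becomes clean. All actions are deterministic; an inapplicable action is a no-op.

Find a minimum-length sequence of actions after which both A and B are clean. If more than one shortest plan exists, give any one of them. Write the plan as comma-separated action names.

1) do Suck; now loc=A A=clean B=clean
min 1: A is soiled, one Suck

Suck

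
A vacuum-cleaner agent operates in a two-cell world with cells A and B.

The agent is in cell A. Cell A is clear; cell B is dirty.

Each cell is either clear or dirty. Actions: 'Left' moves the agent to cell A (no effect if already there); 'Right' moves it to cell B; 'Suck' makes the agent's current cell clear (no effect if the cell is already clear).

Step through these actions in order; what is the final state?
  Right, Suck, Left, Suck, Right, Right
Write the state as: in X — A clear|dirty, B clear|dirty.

in B — A clear, B clear

Right (#1): in B — A clear, B dirty
Suck (#2): in B — A clear, B clear
Left (#3): in A — A clear, B clear
Suck (#4): in A — A clear, B clear
Right (#5): in B — A clear, B clear
Right (#6): in B — A clear, B clear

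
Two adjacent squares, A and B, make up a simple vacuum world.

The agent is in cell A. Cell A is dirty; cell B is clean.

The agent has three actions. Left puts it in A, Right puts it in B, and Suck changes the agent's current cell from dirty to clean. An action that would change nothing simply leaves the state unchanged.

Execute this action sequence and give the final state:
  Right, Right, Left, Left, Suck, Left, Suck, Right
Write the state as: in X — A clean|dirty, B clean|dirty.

in B — A clean, B clean

t=1 Right ⇒ in B — A dirty, B clean
t=2 Right ⇒ in B — A dirty, B clean
t=3 Left ⇒ in A — A dirty, B clean
t=4 Left ⇒ in A — A dirty, B clean
t=5 Suck ⇒ in A — A clean, B clean
t=6 Left ⇒ in A — A clean, B clean
t=7 Suck ⇒ in A — A clean, B clean
t=8 Right ⇒ in B — A clean, B clean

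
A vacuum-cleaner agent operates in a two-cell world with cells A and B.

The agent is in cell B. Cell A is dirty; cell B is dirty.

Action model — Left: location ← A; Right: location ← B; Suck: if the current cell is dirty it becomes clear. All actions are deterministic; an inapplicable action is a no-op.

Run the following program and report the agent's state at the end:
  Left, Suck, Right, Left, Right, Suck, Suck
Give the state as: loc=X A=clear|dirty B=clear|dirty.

loc=B A=clear B=clear

t=1 Left ⇒ loc=A A=dirty B=dirty
t=2 Suck ⇒ loc=A A=clear B=dirty
t=3 Right ⇒ loc=B A=clear B=dirty
t=4 Left ⇒ loc=A A=clear B=dirty
t=5 Right ⇒ loc=B A=clear B=dirty
t=6 Suck ⇒ loc=B A=clear B=clear
t=7 Suck ⇒ loc=B A=clear B=clear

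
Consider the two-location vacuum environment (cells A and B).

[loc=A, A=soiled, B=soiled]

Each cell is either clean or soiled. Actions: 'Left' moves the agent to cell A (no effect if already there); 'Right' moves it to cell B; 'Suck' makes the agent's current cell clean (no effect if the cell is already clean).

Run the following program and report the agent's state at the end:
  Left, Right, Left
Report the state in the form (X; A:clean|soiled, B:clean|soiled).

(A; A:soiled, B:soiled)

Left (#1): (A; A:soiled, B:soiled)
Right (#2): (B; A:soiled, B:soiled)
Left (#3): (A; A:soiled, B:soiled)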